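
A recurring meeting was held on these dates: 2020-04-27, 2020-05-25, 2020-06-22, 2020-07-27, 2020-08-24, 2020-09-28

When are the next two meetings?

2020-10-26, 2020-11-23

All dates are Mondays, 28, 28, 35, 28, 35 days apart.
Specifically, the 4th Monday of each month.
4th Monday of October 2020: 2020-10-26.
November 2020 — 4th Monday is 2020-11-23.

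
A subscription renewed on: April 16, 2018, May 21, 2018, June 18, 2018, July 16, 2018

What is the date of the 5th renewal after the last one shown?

Gaps: 35, 28, 28 days — a mix of 28 and 35. Every date is a Monday.
Each is the 3rd Monday of its month.
3rd Monday of August 2018: August 20, 2018.
3rd Monday of September 2018: September 17, 2018.
October 2018 — 3rd Monday is October 15, 2018.
3rd Monday of November 2018: November 19, 2018.
3rd Monday of December 2018: December 17, 2018.

December 17, 2018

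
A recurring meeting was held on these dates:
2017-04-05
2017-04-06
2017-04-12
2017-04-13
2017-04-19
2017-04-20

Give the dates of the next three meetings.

Gaps: 1, 6, 1, 6, 1 days — not constant, but cyclic with period 2.
The events fall on every Wednesday and Thursday.
The following Wednesday is 2017-04-26.
The following Thursday is 2017-04-27.
Next Wednesday: 2017-05-03.

2017-04-26, 2017-04-27, 2017-05-03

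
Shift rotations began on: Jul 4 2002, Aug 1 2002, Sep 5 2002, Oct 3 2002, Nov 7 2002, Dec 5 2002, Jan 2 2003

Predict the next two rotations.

Feb 6 2003, Mar 6 2003

Gaps: 28, 35, 28, 35, 28, 28 days — a mix of 28 and 35. Every date is a Thursday.
Each is the 1st Thursday of its month.
1st Thursday of February 2003: Feb 6 2003.
March 2003 — 1st Thursday is Mar 6 2003.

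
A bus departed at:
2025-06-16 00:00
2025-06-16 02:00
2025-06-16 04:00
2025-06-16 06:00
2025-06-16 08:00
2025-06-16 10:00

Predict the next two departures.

Gaps: 2, 2, 2, 2, 2 hours — each event is 2 hours after the previous one.
2025-06-16 10:00 + 2 h = 2025-06-16 12:00.
2025-06-16 12:00 + 2 h = 2025-06-16 14:00.

2025-06-16 12:00, 2025-06-16 14:00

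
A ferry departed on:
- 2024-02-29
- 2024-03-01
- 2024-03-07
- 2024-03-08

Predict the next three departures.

Gaps: 1, 6, 1 days — not constant, but cyclic with period 2.
The events fall on every Thursday and Friday.
Next Thursday: 2024-03-14.
The following Friday is 2024-03-15.
The following Thursday is 2024-03-21.

2024-03-14, 2024-03-15, 2024-03-21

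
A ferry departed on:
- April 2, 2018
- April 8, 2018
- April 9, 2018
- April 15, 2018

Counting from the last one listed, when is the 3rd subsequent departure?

Gaps: 6, 1, 6 days — not constant, but cyclic with period 2.
The events fall on every Monday and Sunday.
Next Monday: April 16, 2018.
The following Sunday is April 22, 2018.
The following Monday is April 23, 2018.

April 23, 2018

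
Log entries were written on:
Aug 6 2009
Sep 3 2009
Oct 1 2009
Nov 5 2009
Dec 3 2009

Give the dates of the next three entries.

Jan 7 2010, Feb 4 2010, Mar 4 2010

All dates are Thursdays, 28, 28, 35, 28 days apart.
Specifically, the 1st Thursday of each month.
January 2010 — 1st Thursday is Jan 7 2010.
1st Thursday of February 2010: Feb 4 2010.
1st Thursday of March 2010: Mar 4 2010.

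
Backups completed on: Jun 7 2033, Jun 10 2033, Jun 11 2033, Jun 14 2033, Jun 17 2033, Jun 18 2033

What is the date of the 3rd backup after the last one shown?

Every event lands on a Tuesday or Friday or Saturday (gaps cycle 3, 1, 3, 3, 1).
So the schedule is: every Tuesday, Friday and Saturday.
Next Tuesday: Jun 21 2033.
Next Friday: Jun 24 2033.
Next Saturday: Jun 25 2033.

Jun 25 2033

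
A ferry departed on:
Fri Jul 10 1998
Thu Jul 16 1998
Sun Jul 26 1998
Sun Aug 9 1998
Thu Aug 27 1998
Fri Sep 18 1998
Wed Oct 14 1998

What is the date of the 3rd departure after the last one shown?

Sun Jan 24 1999

The spacing grows by 4 each time: 6, 10, 14, 18, 22, 26 days.
Next gap: 30 days. Wed Oct 14 1998 + 30 days = Fri Nov 13 1998.
Next gap: 34 days. Fri Nov 13 1998 + 34 days = Thu Dec 17 1998.
Next gap: 38 days. Thu Dec 17 1998 + 38 days = Sun Jan 24 1999.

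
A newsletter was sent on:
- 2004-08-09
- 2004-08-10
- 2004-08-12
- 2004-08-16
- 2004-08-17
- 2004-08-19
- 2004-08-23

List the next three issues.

The gap pattern 1, 2, 4, 1, 2, 4 repeats every 3 events.
These are the Mondays, Tuesdays and Thursdays of each week.
The following Tuesday is 2004-08-24.
The following Thursday is 2004-08-26.
The following Monday is 2004-08-30.

2004-08-24, 2004-08-26, 2004-08-30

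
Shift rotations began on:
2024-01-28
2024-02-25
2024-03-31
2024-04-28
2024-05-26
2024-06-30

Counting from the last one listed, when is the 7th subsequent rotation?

2025-01-26

Every date is a Sunday; gaps 28, 35, 28, 28, 35 days.
Each is the last Sunday of its month (at least one falls on the 29th or later, ruling out '4th Sunday').
July 2024 ends with Sunday 2024-07-28.
August 2024 ends with Sunday 2024-08-25.
September 2024 ends with Sunday 2024-09-29.
October 2024 ends with Sunday 2024-10-27.
November 2024 ends with Sunday 2024-11-24.
Last Sunday of December 2024: 2024-12-29.
Last Sunday of January 2025: 2025-01-26.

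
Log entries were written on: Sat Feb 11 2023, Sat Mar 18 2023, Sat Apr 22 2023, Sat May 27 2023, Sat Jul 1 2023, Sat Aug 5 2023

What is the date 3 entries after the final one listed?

The spacing is 35, 35, 35, 35, 35 days — always 35 days.
Sat Aug 5 2023 + 35 days = Sat Sep 9 2023.
Sat Sep 9 2023 + 35 days = Sat Oct 14 2023.
Sat Oct 14 2023 + 35 days = Sat Nov 18 2023.

Sat Nov 18 2023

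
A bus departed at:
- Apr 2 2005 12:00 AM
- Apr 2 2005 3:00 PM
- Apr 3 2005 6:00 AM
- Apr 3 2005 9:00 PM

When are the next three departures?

The interval is a steady 15 hours (15, 15, 15).
Apr 3 2005 9:00 PM + 15 h = Apr 4 2005 12:00 PM.
Apr 4 2005 12:00 PM + 15 h = Apr 5 2005 3:00 AM.
Apr 5 2005 3:00 AM + 15 h = Apr 5 2005 6:00 PM.

Apr 4 2005 12:00 PM, Apr 5 2005 3:00 AM, Apr 5 2005 6:00 PM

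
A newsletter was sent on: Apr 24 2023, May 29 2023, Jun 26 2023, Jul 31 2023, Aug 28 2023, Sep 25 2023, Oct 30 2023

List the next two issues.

Nov 27 2023, Dec 25 2023

These are Mondays with 35, 28, 35, 28, 28, 35-day gaps.
Each is the final Monday of its month — May 29 2023 is past the 28th, so '4th Monday' doesn't fit.
November 2023 ends with Monday Nov 27 2023.
Last Monday of December 2023: Dec 25 2023.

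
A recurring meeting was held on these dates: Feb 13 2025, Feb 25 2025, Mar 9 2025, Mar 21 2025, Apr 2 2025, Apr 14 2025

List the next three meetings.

Every event comes 12 days after the last (12, 12, 12, 12, 12).
Apr 14 2025 + 12 days = Apr 26 2025.
Apr 26 2025 + 12 days = May 8 2025.
May 8 2025 + 12 days = May 20 2025.

Apr 26 2025, May 8 2025, May 20 2025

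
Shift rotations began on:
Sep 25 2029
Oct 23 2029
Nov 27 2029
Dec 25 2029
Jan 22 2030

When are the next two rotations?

All dates are Tuesdays, 28, 35, 28, 28 days apart.
Specifically, the 4th Tuesday of each month.
February 2030 — 4th Tuesday is Feb 26 2030.
March 2030 — 4th Tuesday is Mar 26 2030.

Feb 26 2030, Mar 26 2030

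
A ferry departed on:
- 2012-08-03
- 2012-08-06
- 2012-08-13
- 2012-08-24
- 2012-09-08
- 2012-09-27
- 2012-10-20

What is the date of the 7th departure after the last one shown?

The spacing grows by 4 each time: 3, 7, 11, 15, 19, 23 days.
Next gap: 27 days. 2012-10-20 + 27 days = 2012-11-16.
Next gap: 31 days. 2012-11-16 + 31 days = 2012-12-17.
Next gap: 35 days. 2012-12-17 + 35 days = 2013-01-21.
Next gap: 39 days. 2013-01-21 + 39 days = 2013-03-01.
Next gap: 43 days. 2013-03-01 + 43 days = 2013-04-13.
Next gap: 47 days. 2013-04-13 + 47 days = 2013-05-30.
Next gap: 51 days. 2013-05-30 + 51 days = 2013-07-20.

2013-07-20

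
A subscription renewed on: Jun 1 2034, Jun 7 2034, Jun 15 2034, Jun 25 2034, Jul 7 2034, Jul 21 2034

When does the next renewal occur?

Aug 6 2034

Gaps: 6, 8, 10, 12, 14 days — each gap is 2 larger than the previous one.
Next gap: 16 days. Jul 21 2034 + 16 days = Aug 6 2034.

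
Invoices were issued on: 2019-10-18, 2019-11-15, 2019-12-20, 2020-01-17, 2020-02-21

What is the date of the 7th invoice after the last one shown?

These are Fridays at 28- or 35-day spacing (28, 35, 28, 35).
The pattern: 3rd Friday of the month.
March 2020 — 3rd Friday is 2020-03-20.
3rd Friday of April 2020: 2020-04-17.
3rd Friday of May 2020: 2020-05-15.
3rd Friday of June 2020: 2020-06-19.
July 2020 — 3rd Friday is 2020-07-17.
3rd Friday of August 2020: 2020-08-21.
September 2020 — 3rd Friday is 2020-09-18.

2020-09-18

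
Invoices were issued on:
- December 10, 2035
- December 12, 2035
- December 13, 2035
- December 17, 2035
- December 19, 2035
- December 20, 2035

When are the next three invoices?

Every event lands on a Monday or Wednesday or Thursday (gaps cycle 2, 1, 4, 2, 1).
So the schedule is: every Monday, Wednesday and Thursday.
The following Monday is December 24, 2035.
Next Wednesday: December 26, 2035.
Next Thursday: December 27, 2035.

December 24, 2035; December 26, 2035; December 27, 2035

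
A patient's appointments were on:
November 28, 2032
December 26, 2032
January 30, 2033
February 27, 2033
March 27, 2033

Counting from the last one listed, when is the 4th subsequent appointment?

These are Sundays with 28, 35, 28, 28-day gaps.
Each is the final Sunday of its month — January 30, 2033 is past the 28th, so '4th Sunday' doesn't fit.
April 2033 ends with Sunday April 24, 2033.
Last Sunday of May 2033: May 29, 2033.
Last Sunday of June 2033: June 26, 2033.
July 2033 ends with Sunday July 31, 2033.

July 31, 2033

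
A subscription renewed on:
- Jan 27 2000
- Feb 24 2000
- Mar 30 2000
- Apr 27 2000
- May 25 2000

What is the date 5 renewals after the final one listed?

These are Thursdays with 28, 35, 28, 28-day gaps.
Each is the final Thursday of its month — Mar 30 2000 is past the 28th, so '4th Thursday' doesn't fit.
Last Thursday of June 2000: Jun 29 2000.
July 2000 ends with Thursday Jul 27 2000.
Last Thursday of August 2000: Aug 31 2000.
September 2000 ends with Thursday Sep 28 2000.
October 2000 ends with Thursday Oct 26 2000.

Oct 26 2000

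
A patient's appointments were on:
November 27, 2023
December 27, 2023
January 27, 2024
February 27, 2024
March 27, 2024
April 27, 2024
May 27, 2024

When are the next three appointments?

June 27, 2024; July 27, 2024; August 27, 2024

Gaps: 30, 31, 31, 29, 31, 30 days — not constant. Every event is on the 27th of the month.
Pattern: the 27th of each month.
June 2024: June 27, 2024.
Next: July 2024 → July 27, 2024.
August 2024: August 27, 2024.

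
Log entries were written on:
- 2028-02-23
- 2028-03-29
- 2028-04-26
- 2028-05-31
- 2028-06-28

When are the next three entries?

2028-07-26, 2028-08-30, 2028-09-27

Every date is a Wednesday; gaps 35, 28, 35, 28 days.
Each is the last Wednesday of its month (at least one falls on the 29th or later, ruling out '4th Wednesday').
Last Wednesday of July 2028: 2028-07-26.
August 2028 ends with Wednesday 2028-08-30.
September 2028 ends with Wednesday 2028-09-27.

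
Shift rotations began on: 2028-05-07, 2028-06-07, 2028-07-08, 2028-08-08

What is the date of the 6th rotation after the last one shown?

2029-02-10

The spacing is 31, 31, 31 days — always 31 days.
2028-08-08 + 31 days = 2028-09-08.
2028-09-08 + 31 days = 2028-10-09.
2028-10-09 + 31 days = 2028-11-09.
2028-11-09 + 31 days = 2028-12-10.
2028-12-10 + 31 days = 2029-01-10.
2029-01-10 + 31 days = 2029-02-10.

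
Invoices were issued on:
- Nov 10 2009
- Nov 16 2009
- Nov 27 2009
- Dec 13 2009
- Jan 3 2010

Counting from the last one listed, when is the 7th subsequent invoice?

Gaps: 6, 11, 16, 21 days — each gap is 5 larger than the previous one.
Next gap: 26 days. Jan 3 2010 + 26 days = Jan 29 2010.
Next gap: 31 days. Jan 29 2010 + 31 days = Mar 1 2010.
Next gap: 36 days. Mar 1 2010 + 36 days = Apr 6 2010.
Next gap: 41 days. Apr 6 2010 + 41 days = May 17 2010.
Next gap: 46 days. May 17 2010 + 46 days = Jul 2 2010.
Next gap: 51 days. Jul 2 2010 + 51 days = Aug 22 2010.
Next gap: 56 days. Aug 22 2010 + 56 days = Oct 17 2010.

Oct 17 2010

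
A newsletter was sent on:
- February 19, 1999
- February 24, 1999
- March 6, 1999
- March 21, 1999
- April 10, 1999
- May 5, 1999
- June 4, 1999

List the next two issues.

Intervals are 5, 10, 15, 20, 25, 30 days — an arithmetic progression with common difference 5.
Next gap: 35 days. June 4, 1999 + 35 days = July 9, 1999.
Next gap: 40 days. July 9, 1999 + 40 days = August 18, 1999.

July 9, 1999; August 18, 1999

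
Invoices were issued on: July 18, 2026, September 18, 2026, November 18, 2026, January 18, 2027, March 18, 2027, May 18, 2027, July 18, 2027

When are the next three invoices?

Each date is the 18th; the gaps (62, 61, 61, 59, 61, 61) track the month lengths.
The rule is the 18th of every 2 months.
September 2027: September 18, 2027.
Next: November 2027 → November 18, 2027.
January 2028: January 18, 2028.

September 18, 2027; November 18, 2027; January 18, 2028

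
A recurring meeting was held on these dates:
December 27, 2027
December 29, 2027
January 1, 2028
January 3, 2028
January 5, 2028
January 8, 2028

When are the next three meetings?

January 10, 2028; January 12, 2028; January 15, 2028

The gap pattern 2, 3, 2, 2, 3 repeats every 3 events.
These are the Mondays, Wednesdays and Saturdays of each week.
The following Monday is January 10, 2028.
The following Wednesday is January 12, 2028.
The following Saturday is January 15, 2028.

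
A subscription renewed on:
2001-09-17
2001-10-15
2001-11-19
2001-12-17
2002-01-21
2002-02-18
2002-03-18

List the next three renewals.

2002-04-15, 2002-05-20, 2002-06-17

These are Mondays at 28- or 35-day spacing (28, 35, 28, 35, 28, 28).
The pattern: 3rd Monday of the month.
3rd Monday of April 2002: 2002-04-15.
3rd Monday of May 2002: 2002-05-20.
3rd Monday of June 2002: 2002-06-17.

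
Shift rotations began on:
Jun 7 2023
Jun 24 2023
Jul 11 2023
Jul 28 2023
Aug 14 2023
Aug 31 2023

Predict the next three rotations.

The spacing is 17, 17, 17, 17, 17 days — always 17 days.
Aug 31 2023 + 17 days = Sep 17 2023.
Sep 17 2023 + 17 days = Oct 4 2023.
Oct 4 2023 + 17 days = Oct 21 2023.

Sep 17 2023, Oct 4 2023, Oct 21 2023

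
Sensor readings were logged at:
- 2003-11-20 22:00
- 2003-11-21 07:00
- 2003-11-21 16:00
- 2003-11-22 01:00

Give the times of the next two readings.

2003-11-22 10:00, 2003-11-22 19:00

The interval is a steady 9 hours (9, 9, 9).
2003-11-22 01:00 + 9 h = 2003-11-22 10:00.
2003-11-22 10:00 + 9 h = 2003-11-22 19:00.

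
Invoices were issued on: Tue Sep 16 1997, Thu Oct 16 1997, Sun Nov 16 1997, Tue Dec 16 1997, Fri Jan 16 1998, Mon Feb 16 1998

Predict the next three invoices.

Mon Mar 16 1998, Thu Apr 16 1998, Sat May 16 1998

The day-of-month is always 16 (30, 31, 30, 31, 31 days between events).
So this recurs on the 16th of each month.
Next: March 1998 → Mon Mar 16 1998.
Next: April 1998 → Thu Apr 16 1998.
May 1998: Sat May 16 1998.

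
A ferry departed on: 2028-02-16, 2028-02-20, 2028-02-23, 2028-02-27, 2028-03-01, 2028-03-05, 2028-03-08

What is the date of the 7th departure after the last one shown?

2028-04-02

Every event lands on a Wednesday or Sunday (gaps cycle 4, 3, 4, 3, 4, 3).
So the schedule is: every Wednesday and Sunday.
The following Sunday is 2028-03-12.
The following Wednesday is 2028-03-15.
The following Sunday is 2028-03-19.
The following Wednesday is 2028-03-22.
The following Sunday is 2028-03-26.
Next Wednesday: 2028-03-29.
Next Sunday: 2028-04-02.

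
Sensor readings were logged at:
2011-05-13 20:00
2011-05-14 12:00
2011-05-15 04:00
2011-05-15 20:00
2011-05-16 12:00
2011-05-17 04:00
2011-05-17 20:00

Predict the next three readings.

Gaps: 16, 16, 16, 16, 16, 16 hours — each event is 16 hours after the previous one.
2011-05-17 20:00 + 16 h = 2011-05-18 12:00.
2011-05-18 12:00 + 16 h = 2011-05-19 04:00.
2011-05-19 04:00 + 16 h = 2011-05-19 20:00.

2011-05-18 12:00, 2011-05-19 04:00, 2011-05-19 20:00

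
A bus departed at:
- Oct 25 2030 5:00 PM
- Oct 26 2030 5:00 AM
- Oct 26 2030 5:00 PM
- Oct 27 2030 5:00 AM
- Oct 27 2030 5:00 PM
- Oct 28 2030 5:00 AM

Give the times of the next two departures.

The interval is a steady 12 hours (12, 12, 12, 12, 12).
Oct 28 2030 5:00 AM + 12 h = Oct 28 2030 5:00 PM.
Oct 28 2030 5:00 PM + 12 h = Oct 29 2030 5:00 AM.

Oct 28 2030 5:00 PM, Oct 29 2030 5:00 AM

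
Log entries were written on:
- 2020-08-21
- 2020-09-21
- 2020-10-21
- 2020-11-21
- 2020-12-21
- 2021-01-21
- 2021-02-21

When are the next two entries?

2021-03-21, 2021-04-21

Gaps: 31, 30, 31, 30, 31, 31 days — not constant. Every event is on the 21st of the month.
Pattern: the 21st of each month.
March 2021: 2021-03-21.
Next: April 2021 → 2021-04-21.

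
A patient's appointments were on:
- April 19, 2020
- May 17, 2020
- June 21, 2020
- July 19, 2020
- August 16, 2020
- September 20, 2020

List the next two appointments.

October 18, 2020; November 15, 2020

These are Sundays at 28- or 35-day spacing (28, 35, 28, 28, 35).
The pattern: 3rd Sunday of the month.
October 2020 — 3rd Sunday is October 18, 2020.
3rd Sunday of November 2020: November 15, 2020.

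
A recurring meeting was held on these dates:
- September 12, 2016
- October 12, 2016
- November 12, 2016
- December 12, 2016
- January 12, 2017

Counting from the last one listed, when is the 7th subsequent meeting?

August 12, 2017

Each date is the 12th; the gaps (30, 31, 30, 31) track the month lengths.
The rule is the 12th of each month.
February 2017: February 12, 2017.
Next: March 2017 → March 12, 2017.
April 2017: April 12, 2017.
May 2017: May 12, 2017.
Next: June 2017 → June 12, 2017.
Next: July 2017 → July 12, 2017.
August 2017: August 12, 2017.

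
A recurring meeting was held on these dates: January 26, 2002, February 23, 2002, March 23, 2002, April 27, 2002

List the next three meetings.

Gaps: 28, 28, 35 days — a mix of 28 and 35. Every date is a Saturday.
Each is the 4th Saturday of its month.
May 2002 — 4th Saturday is May 25, 2002.
4th Saturday of June 2002: June 22, 2002.
July 2002 — 4th Saturday is July 27, 2002.

May 25, 2002; June 22, 2002; July 27, 2002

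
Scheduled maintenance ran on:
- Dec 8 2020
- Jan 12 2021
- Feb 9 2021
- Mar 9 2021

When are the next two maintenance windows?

All dates are Tuesdays, 35, 28, 28 days apart.
Specifically, the 2nd Tuesday of each month.
April 2021 — 2nd Tuesday is Apr 13 2021.
2nd Tuesday of May 2021: May 11 2021.

Apr 13 2021, May 11 2021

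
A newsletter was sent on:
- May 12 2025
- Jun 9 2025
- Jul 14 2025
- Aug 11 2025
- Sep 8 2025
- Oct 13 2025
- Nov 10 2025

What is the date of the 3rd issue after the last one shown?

These are Mondays at 28- or 35-day spacing (28, 35, 28, 28, 35, 28).
The pattern: 2nd Monday of the month.
December 2025 — 2nd Monday is Dec 8 2025.
2nd Monday of January 2026: Jan 12 2026.
2nd Monday of February 2026: Feb 9 2026.

Feb 9 2026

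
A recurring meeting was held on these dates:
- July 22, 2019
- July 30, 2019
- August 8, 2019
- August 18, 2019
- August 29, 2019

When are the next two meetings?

Intervals are 8, 9, 10, 11 days — an arithmetic progression with common difference 1.
Next gap: 12 days. August 29, 2019 + 12 days = September 10, 2019.
Next gap: 13 days. September 10, 2019 + 13 days = September 23, 2019.

September 10, 2019; September 23, 2019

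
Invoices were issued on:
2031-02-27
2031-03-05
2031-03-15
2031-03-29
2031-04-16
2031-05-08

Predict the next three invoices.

2031-06-03, 2031-07-03, 2031-08-06

Gaps: 6, 10, 14, 18, 22 days — each gap is 4 larger than the previous one.
Next gap: 26 days. 2031-05-08 + 26 days = 2031-06-03.
Next gap: 30 days. 2031-06-03 + 30 days = 2031-07-03.
Next gap: 34 days. 2031-07-03 + 34 days = 2031-08-06.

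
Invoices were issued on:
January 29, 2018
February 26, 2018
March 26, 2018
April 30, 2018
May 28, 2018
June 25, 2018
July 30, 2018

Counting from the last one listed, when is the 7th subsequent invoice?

All Mondays; the gaps (28, 28, 35, 28, 28, 35) vary with month length.
This is the last Monday of each month.
August 2018 ends with Monday August 27, 2018.
September 2018 ends with Monday September 24, 2018.
October 2018 ends with Monday October 29, 2018.
November 2018 ends with Monday November 26, 2018.
December 2018 ends with Monday December 31, 2018.
Last Monday of January 2019: January 28, 2019.
Last Monday of February 2019: February 25, 2019.

February 25, 2019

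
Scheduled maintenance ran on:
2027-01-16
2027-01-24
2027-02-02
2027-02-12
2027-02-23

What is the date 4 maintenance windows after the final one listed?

Gaps: 8, 9, 10, 11 days — each gap is 1 larger than the previous one.
Next gap: 12 days. 2027-02-23 + 12 days = 2027-03-07.
Next gap: 13 days. 2027-03-07 + 13 days = 2027-03-20.
Next gap: 14 days. 2027-03-20 + 14 days = 2027-04-03.
Next gap: 15 days. 2027-04-03 + 15 days = 2027-04-18.

2027-04-18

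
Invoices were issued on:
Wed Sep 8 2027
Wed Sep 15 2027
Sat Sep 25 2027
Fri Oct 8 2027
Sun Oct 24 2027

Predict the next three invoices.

Fri Nov 12 2027, Sat Dec 4 2027, Wed Dec 29 2027

Intervals are 7, 10, 13, 16 days — an arithmetic progression with common difference 3.
Next gap: 19 days. Sun Oct 24 2027 + 19 days = Fri Nov 12 2027.
Next gap: 22 days. Fri Nov 12 2027 + 22 days = Sat Dec 4 2027.
Next gap: 25 days. Sat Dec 4 2027 + 25 days = Wed Dec 29 2027.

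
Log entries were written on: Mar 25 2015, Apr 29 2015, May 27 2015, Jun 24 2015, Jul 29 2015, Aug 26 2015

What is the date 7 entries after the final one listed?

Mar 30 2016

Every date is a Wednesday; gaps 35, 28, 28, 35, 28 days.
Each is the last Wednesday of its month (at least one falls on the 29th or later, ruling out '4th Wednesday').
September 2015 ends with Wednesday Sep 30 2015.
October 2015 ends with Wednesday Oct 28 2015.
Last Wednesday of November 2015: Nov 25 2015.
December 2015 ends with Wednesday Dec 30 2015.
Last Wednesday of January 2016: Jan 27 2016.
February 2016 ends with Wednesday Feb 24 2016.
Last Wednesday of March 2016: Mar 30 2016.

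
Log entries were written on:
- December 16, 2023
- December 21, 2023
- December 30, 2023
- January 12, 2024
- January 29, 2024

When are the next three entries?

The spacing grows by 4 each time: 5, 9, 13, 17 days.
Next gap: 21 days. January 29, 2024 + 21 days = February 19, 2024.
Next gap: 25 days. February 19, 2024 + 25 days = March 15, 2024.
Next gap: 29 days. March 15, 2024 + 29 days = April 13, 2024.

February 19, 2024; March 15, 2024; April 13, 2024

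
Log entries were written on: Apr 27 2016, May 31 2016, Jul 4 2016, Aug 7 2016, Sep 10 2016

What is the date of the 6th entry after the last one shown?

Gaps between consecutive events: 34, 34, 34, 34 days — a constant 34-day interval.
Sep 10 2016 + 34 days = Oct 14 2016.
Oct 14 2016 + 34 days = Nov 17 2016.
Nov 17 2016 + 34 days = Dec 21 2016.
Dec 21 2016 + 34 days = Jan 24 2017.
Jan 24 2017 + 34 days = Feb 27 2017.
Feb 27 2017 + 34 days = Apr 2 2017.

Apr 2 2017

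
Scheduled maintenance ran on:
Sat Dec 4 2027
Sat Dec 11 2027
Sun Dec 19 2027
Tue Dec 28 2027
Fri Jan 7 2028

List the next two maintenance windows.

The spacing grows by 1 each time: 7, 8, 9, 10 days.
Next gap: 11 days. Fri Jan 7 2028 + 11 days = Tue Jan 18 2028.
Next gap: 12 days. Tue Jan 18 2028 + 12 days = Sun Jan 30 2028.

Tue Jan 18 2028, Sun Jan 30 2028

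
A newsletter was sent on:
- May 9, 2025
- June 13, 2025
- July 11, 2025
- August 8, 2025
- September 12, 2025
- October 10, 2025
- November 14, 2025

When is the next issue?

December 12, 2025

All dates are Fridays, 35, 28, 28, 35, 28, 35 days apart.
Specifically, the 2nd Friday of each month.
2nd Friday of December 2025: December 12, 2025.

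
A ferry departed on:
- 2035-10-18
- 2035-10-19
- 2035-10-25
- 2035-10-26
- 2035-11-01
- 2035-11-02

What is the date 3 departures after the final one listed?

The gap pattern 1, 6, 1, 6, 1 repeats every 2 events.
These are the Thursdays and Fridays of each week.
Next Thursday: 2035-11-08.
The following Friday is 2035-11-09.
Next Thursday: 2035-11-15.

2035-11-15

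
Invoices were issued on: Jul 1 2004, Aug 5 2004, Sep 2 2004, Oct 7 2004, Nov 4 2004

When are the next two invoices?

Dec 2 2004, Jan 6 2005

All dates are Thursdays, 35, 28, 35, 28 days apart.
Specifically, the 1st Thursday of each month.
December 2004 — 1st Thursday is Dec 2 2004.
January 2005 — 1st Thursday is Jan 6 2005.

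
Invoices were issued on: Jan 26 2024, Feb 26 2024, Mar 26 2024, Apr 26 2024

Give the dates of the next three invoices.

May 26 2024, Jun 26 2024, Jul 26 2024

Each date is the 26th; the gaps (31, 29, 31) track the month lengths.
The rule is the 26th of each month.
May 2024: May 26 2024.
Next: June 2024 → Jun 26 2024.
July 2024: Jul 26 2024.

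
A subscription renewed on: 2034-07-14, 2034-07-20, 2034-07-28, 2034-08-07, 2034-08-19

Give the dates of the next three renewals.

Intervals are 6, 8, 10, 12 days — an arithmetic progression with common difference 2.
Next gap: 14 days. 2034-08-19 + 14 days = 2034-09-02.
Next gap: 16 days. 2034-09-02 + 16 days = 2034-09-18.
Next gap: 18 days. 2034-09-18 + 18 days = 2034-10-06.

2034-09-02, 2034-09-18, 2034-10-06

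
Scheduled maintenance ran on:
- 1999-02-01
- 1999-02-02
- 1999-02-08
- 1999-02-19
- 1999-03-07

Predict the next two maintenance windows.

Intervals are 1, 6, 11, 16 days — an arithmetic progression with common difference 5.
Next gap: 21 days. 1999-03-07 + 21 days = 1999-03-28.
Next gap: 26 days. 1999-03-28 + 26 days = 1999-04-23.

1999-03-28, 1999-04-23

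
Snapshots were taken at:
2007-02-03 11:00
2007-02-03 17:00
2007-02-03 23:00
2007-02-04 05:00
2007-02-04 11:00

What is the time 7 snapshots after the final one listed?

2007-02-06 05:00

Spacing: 6, 6, 6, 6 h — constant 6 h.
2007-02-04 11:00 + 6 h = 2007-02-04 17:00.
2007-02-04 17:00 + 6 h = 2007-02-04 23:00.
2007-02-04 23:00 + 6 h = 2007-02-05 05:00.
2007-02-05 05:00 + 6 h = 2007-02-05 11:00.
2007-02-05 11:00 + 6 h = 2007-02-05 17:00.
2007-02-05 17:00 + 6 h = 2007-02-05 23:00.
2007-02-05 23:00 + 6 h = 2007-02-06 05:00.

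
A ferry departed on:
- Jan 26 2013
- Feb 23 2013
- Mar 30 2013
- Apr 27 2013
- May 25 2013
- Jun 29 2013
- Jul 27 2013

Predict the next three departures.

Aug 31 2013, Sep 28 2013, Oct 26 2013

All Saturdays; the gaps (28, 35, 28, 28, 35, 28) vary with month length.
This is the last Saturday of each month.
Last Saturday of August 2013: Aug 31 2013.
Last Saturday of September 2013: Sep 28 2013.
October 2013 ends with Saturday Oct 26 2013.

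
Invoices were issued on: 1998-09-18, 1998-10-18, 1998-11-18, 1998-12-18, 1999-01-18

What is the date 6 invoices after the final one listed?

1999-07-18

Gaps: 30, 31, 30, 31 days — not constant. Every event is on the 18th of the month.
Pattern: the 18th of each month.
February 1999: 1999-02-18.
March 1999: 1999-03-18.
Next: April 1999 → 1999-04-18.
May 1999: 1999-05-18.
June 1999: 1999-06-18.
Next: July 1999 → 1999-07-18.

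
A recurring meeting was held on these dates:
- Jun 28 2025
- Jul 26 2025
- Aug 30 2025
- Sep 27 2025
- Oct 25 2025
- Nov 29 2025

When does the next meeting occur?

Dec 27 2025

Every date is a Saturday; gaps 28, 35, 28, 28, 35 days.
Each is the last Saturday of its month (at least one falls on the 29th or later, ruling out '4th Saturday').
December 2025 ends with Saturday Dec 27 2025.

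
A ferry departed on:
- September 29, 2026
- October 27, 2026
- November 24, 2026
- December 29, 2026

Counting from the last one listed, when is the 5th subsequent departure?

May 25, 2027

These are Tuesdays with 28, 28, 35-day gaps.
Each is the final Tuesday of its month — September 29, 2026 is past the 28th, so '4th Tuesday' doesn't fit.
Last Tuesday of January 2027: January 26, 2027.
February 2027 ends with Tuesday February 23, 2027.
Last Tuesday of March 2027: March 30, 2027.
April 2027 ends with Tuesday April 27, 2027.
May 2027 ends with Tuesday May 25, 2027.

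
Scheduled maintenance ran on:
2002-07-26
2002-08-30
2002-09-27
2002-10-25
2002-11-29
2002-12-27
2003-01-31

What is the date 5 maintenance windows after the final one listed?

These are Fridays with 35, 28, 28, 35, 28, 35-day gaps.
Each is the final Friday of its month — 2002-08-30 is past the 28th, so '4th Friday' doesn't fit.
Last Friday of February 2003: 2003-02-28.
Last Friday of March 2003: 2003-03-28.
April 2003 ends with Friday 2003-04-25.
Last Friday of May 2003: 2003-05-30.
Last Friday of June 2003: 2003-06-27.

2003-06-27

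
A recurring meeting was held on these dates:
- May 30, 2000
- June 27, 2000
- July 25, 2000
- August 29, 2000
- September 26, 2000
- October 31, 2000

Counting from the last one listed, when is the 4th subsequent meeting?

February 27, 2001

All Tuesdays; the gaps (28, 28, 35, 28, 35) vary with month length.
This is the last Tuesday of each month.
November 2000 ends with Tuesday November 28, 2000.
December 2000 ends with Tuesday December 26, 2000.
January 2001 ends with Tuesday January 30, 2001.
Last Tuesday of February 2001: February 27, 2001.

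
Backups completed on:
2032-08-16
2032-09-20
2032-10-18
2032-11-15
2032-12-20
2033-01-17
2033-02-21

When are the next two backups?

2033-03-21, 2033-04-18

Gaps: 35, 28, 28, 35, 28, 35 days — a mix of 28 and 35. Every date is a Monday.
Each is the 3rd Monday of its month.
March 2033 — 3rd Monday is 2033-03-21.
April 2033 — 3rd Monday is 2033-04-18.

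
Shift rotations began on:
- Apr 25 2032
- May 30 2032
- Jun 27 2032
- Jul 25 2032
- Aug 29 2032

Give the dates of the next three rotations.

Every date is a Sunday; gaps 35, 28, 28, 35 days.
Each is the last Sunday of its month (at least one falls on the 29th or later, ruling out '4th Sunday').
September 2032 ends with Sunday Sep 26 2032.
October 2032 ends with Sunday Oct 31 2032.
Last Sunday of November 2032: Nov 28 2032.

Sep 26 2032, Oct 31 2032, Nov 28 2032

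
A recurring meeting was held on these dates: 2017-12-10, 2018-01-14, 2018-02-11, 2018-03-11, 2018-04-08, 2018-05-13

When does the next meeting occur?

All dates are Sundays, 35, 28, 28, 28, 35 days apart.
Specifically, the 2nd Sunday of each month.
June 2018 — 2nd Sunday is 2018-06-10.

2018-06-10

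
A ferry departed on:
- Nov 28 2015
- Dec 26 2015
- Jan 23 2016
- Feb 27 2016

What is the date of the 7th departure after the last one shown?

Sep 24 2016

Gaps: 28, 28, 35 days — a mix of 28 and 35. Every date is a Saturday.
Each is the 4th Saturday of its month.
4th Saturday of March 2016: Mar 26 2016.
4th Saturday of April 2016: Apr 23 2016.
4th Saturday of May 2016: May 28 2016.
June 2016 — 4th Saturday is Jun 25 2016.
4th Saturday of July 2016: Jul 23 2016.
4th Saturday of August 2016: Aug 27 2016.
September 2016 — 4th Saturday is Sep 24 2016.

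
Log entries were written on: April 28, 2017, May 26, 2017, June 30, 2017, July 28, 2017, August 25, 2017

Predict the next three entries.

September 29, 2017; October 27, 2017; November 24, 2017

These are Fridays with 28, 35, 28, 28-day gaps.
Each is the final Friday of its month — June 30, 2017 is past the 28th, so '4th Friday' doesn't fit.
September 2017 ends with Friday September 29, 2017.
Last Friday of October 2017: October 27, 2017.
Last Friday of November 2017: November 24, 2017.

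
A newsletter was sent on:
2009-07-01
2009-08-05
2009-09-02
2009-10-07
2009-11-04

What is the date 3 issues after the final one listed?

2010-02-03

These are Wednesdays at 28- or 35-day spacing (35, 28, 35, 28).
The pattern: 1st Wednesday of the month.
December 2009 — 1st Wednesday is 2009-12-02.
January 2010 — 1st Wednesday is 2010-01-06.
1st Wednesday of February 2010: 2010-02-03.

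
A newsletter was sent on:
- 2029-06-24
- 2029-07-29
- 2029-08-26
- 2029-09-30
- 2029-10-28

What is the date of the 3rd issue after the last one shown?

All Sundays; the gaps (35, 28, 35, 28) vary with month length.
This is the last Sunday of each month.
November 2029 ends with Sunday 2029-11-25.
December 2029 ends with Sunday 2029-12-30.
Last Sunday of January 2030: 2030-01-27.

2030-01-27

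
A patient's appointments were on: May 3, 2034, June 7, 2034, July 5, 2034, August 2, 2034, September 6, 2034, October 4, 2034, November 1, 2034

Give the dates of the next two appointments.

These are Wednesdays at 28- or 35-day spacing (35, 28, 28, 35, 28, 28).
The pattern: 1st Wednesday of the month.
1st Wednesday of December 2034: December 6, 2034.
January 2035 — 1st Wednesday is January 3, 2035.

December 6, 2034; January 3, 2035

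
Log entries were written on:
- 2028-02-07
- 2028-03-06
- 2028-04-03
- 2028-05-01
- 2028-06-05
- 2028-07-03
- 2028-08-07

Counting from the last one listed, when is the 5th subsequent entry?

2029-01-01

Gaps: 28, 28, 28, 35, 28, 35 days — a mix of 28 and 35. Every date is a Monday.
Each is the 1st Monday of its month.
September 2028 — 1st Monday is 2028-09-04.
1st Monday of October 2028: 2028-10-02.
November 2028 — 1st Monday is 2028-11-06.
1st Monday of December 2028: 2028-12-04.
1st Monday of January 2029: 2029-01-01.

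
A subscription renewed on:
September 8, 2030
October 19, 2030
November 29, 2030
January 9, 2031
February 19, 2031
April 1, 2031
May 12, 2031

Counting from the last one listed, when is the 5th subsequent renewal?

Gaps between consecutive events: 41, 41, 41, 41, 41, 41 days — a constant 41-day interval.
May 12, 2031 + 41 days = June 22, 2031.
June 22, 2031 + 41 days = August 2, 2031.
August 2, 2031 + 41 days = September 12, 2031.
September 12, 2031 + 41 days = October 23, 2031.
October 23, 2031 + 41 days = December 3, 2031.

December 3, 2031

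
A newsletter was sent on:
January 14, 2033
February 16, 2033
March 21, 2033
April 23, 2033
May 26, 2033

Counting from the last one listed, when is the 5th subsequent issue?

Gaps between consecutive events: 33, 33, 33, 33 days — a constant 33-day interval.
May 26, 2033 + 33 days = June 28, 2033.
June 28, 2033 + 33 days = July 31, 2033.
July 31, 2033 + 33 days = September 2, 2033.
September 2, 2033 + 33 days = October 5, 2033.
October 5, 2033 + 33 days = November 7, 2033.

November 7, 2033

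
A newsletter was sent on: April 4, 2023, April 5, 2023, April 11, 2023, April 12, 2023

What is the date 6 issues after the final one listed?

Gaps: 1, 6, 1 days — not constant, but cyclic with period 2.
The events fall on every Tuesday and Wednesday.
Next Tuesday: April 18, 2023.
Next Wednesday: April 19, 2023.
The following Tuesday is April 25, 2023.
The following Wednesday is April 26, 2023.
The following Tuesday is May 2, 2023.
Next Wednesday: May 3, 2023.

May 3, 2023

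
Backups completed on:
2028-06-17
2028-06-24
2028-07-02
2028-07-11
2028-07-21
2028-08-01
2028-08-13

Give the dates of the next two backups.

Intervals are 7, 8, 9, 10, 11, 12 days — an arithmetic progression with common difference 1.
Next gap: 13 days. 2028-08-13 + 13 days = 2028-08-26.
Next gap: 14 days. 2028-08-26 + 14 days = 2028-09-09.

2028-08-26, 2028-09-09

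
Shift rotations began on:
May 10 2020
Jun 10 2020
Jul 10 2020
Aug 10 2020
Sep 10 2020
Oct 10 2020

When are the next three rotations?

Nov 10 2020, Dec 10 2020, Jan 10 2021

Each date is the 10th; the gaps (31, 30, 31, 31, 30) track the month lengths.
The rule is the 10th of each month.
Next: November 2020 → Nov 10 2020.
December 2020: Dec 10 2020.
Next: January 2021 → Jan 10 2021.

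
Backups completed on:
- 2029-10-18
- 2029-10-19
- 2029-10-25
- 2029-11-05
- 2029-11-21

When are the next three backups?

Gaps: 1, 6, 11, 16 days — each gap is 5 larger than the previous one.
Next gap: 21 days. 2029-11-21 + 21 days = 2029-12-12.
Next gap: 26 days. 2029-12-12 + 26 days = 2030-01-07.
Next gap: 31 days. 2030-01-07 + 31 days = 2030-02-07.

2029-12-12, 2030-01-07, 2030-02-07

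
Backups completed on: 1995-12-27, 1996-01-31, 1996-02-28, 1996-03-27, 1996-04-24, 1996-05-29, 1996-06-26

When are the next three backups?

1996-07-31, 1996-08-28, 1996-09-25

Every date is a Wednesday; gaps 35, 28, 28, 28, 35, 28 days.
Each is the last Wednesday of its month (at least one falls on the 29th or later, ruling out '4th Wednesday').
July 1996 ends with Wednesday 1996-07-31.
Last Wednesday of August 1996: 1996-08-28.
Last Wednesday of September 1996: 1996-09-25.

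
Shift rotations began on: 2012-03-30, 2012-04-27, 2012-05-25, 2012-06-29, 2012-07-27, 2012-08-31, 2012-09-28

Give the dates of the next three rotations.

Every date is a Friday; gaps 28, 28, 35, 28, 35, 28 days.
Each is the last Friday of its month (at least one falls on the 29th or later, ruling out '4th Friday').
October 2012 ends with Friday 2012-10-26.
November 2012 ends with Friday 2012-11-30.
December 2012 ends with Friday 2012-12-28.

2012-10-26, 2012-11-30, 2012-12-28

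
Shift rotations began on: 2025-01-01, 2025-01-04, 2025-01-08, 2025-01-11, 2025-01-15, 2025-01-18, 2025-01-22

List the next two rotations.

2025-01-25, 2025-01-29

Gaps: 3, 4, 3, 4, 3, 4 days — not constant, but cyclic with period 2.
The events fall on every Wednesday and Saturday.
The following Saturday is 2025-01-25.
The following Wednesday is 2025-01-29.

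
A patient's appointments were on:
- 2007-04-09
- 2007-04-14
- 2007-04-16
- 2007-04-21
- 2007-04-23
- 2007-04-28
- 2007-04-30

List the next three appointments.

Every event lands on a Monday or Saturday (gaps cycle 5, 2, 5, 2, 5, 2).
So the schedule is: every Monday and Saturday.
Next Saturday: 2007-05-05.
Next Monday: 2007-05-07.
The following Saturday is 2007-05-12.

2007-05-05, 2007-05-07, 2007-05-12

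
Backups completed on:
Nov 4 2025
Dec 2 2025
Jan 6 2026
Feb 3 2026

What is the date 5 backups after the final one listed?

Jul 7 2026

Gaps: 28, 35, 28 days — a mix of 28 and 35. Every date is a Tuesday.
Each is the 1st Tuesday of its month.
1st Tuesday of March 2026: Mar 3 2026.
April 2026 — 1st Tuesday is Apr 7 2026.
May 2026 — 1st Tuesday is May 5 2026.
June 2026 — 1st Tuesday is Jun 2 2026.
1st Tuesday of July 2026: Jul 7 2026.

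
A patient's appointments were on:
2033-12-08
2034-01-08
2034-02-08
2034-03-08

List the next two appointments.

2034-04-08, 2034-05-08

Each date is the 8th; the gaps (31, 31, 28) track the month lengths.
The rule is the 8th of each month.
Next: April 2034 → 2034-04-08.
Next: May 2034 → 2034-05-08.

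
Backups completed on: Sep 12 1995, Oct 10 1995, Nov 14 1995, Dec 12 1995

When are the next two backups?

These are Tuesdays at 28- or 35-day spacing (28, 35, 28).
The pattern: 2nd Tuesday of the month.
2nd Tuesday of January 1996: Jan 9 1996.
2nd Tuesday of February 1996: Feb 13 1996.

Jan 9 1996, Feb 13 1996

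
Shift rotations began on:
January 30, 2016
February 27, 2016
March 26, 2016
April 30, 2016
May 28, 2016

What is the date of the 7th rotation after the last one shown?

These are Saturdays with 28, 28, 35, 28-day gaps.
Each is the final Saturday of its month — January 30, 2016 is past the 28th, so '4th Saturday' doesn't fit.
Last Saturday of June 2016: June 25, 2016.
Last Saturday of July 2016: July 30, 2016.
August 2016 ends with Saturday August 27, 2016.
Last Saturday of September 2016: September 24, 2016.
Last Saturday of October 2016: October 29, 2016.
November 2016 ends with Saturday November 26, 2016.
Last Saturday of December 2016: December 31, 2016.

December 31, 2016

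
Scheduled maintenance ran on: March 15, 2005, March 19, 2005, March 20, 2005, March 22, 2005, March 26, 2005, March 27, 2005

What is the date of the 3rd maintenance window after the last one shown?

Gaps: 4, 1, 2, 4, 1 days — not constant, but cyclic with period 3.
The events fall on every Tuesday, Saturday and Sunday.
The following Tuesday is March 29, 2005.
Next Saturday: April 2, 2005.
The following Sunday is April 3, 2005.

April 3, 2005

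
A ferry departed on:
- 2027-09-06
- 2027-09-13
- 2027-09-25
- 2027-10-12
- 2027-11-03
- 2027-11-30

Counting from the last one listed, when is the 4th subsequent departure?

Intervals are 7, 12, 17, 22, 27 days — an arithmetic progression with common difference 5.
Next gap: 32 days. 2027-11-30 + 32 days = 2028-01-01.
Next gap: 37 days. 2028-01-01 + 37 days = 2028-02-07.
Next gap: 42 days. 2028-02-07 + 42 days = 2028-03-20.
Next gap: 47 days. 2028-03-20 + 47 days = 2028-05-06.

2028-05-06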